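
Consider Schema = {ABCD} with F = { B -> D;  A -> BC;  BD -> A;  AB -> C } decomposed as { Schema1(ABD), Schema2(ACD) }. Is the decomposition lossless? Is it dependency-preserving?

lossless and dependency-preserving

Lossless test: (AD)⁺ = {ABCD}, which contains all of one fragment — lossless.
Dependency preservation: A → BC; AB → C are not contained in any single fragment, but the restricted closure of each left-hand side across the fragments still reaches the right-hand side; the remaining FDs each lie inside some fragment. All dependencies are preserved.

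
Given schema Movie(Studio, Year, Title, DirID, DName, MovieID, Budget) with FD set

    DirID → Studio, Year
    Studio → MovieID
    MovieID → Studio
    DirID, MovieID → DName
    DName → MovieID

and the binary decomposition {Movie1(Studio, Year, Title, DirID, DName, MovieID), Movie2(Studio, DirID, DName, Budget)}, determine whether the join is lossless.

No

Common attributes: Movie1 ∩ Movie2 = {Studio, DirID, DName}.
Closure of {Studio, DirID, DName}: DirID → Studio, Year applies, adding Year; Studio → MovieID applies, adding MovieID. So (Studio, DirID, DName)⁺ = {Studio, Year, DirID, DName, MovieID}.
The closure contains neither all of Movie1 = {Studio, Year, Title, DirID, DName, MovieID} nor all of Movie2 = {Studio, DirID, DName, Budget}, so the common attributes are not a superkey of either fragment. The join is lossy.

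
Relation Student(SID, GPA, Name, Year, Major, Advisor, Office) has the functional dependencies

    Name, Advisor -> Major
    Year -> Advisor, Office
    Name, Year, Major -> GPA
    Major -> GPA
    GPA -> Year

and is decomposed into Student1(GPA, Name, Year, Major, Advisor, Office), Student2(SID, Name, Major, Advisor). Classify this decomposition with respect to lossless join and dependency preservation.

Lossless test: (Name, Major, Advisor)⁺ = {GPA, Name, Year, Major, Advisor, Office}, which contains all of one fragment — lossless.
Dependency preservation: every FD's attributes lie within a single fragment, so each can be enforced locally — preserved.

lossless and dependency-preserving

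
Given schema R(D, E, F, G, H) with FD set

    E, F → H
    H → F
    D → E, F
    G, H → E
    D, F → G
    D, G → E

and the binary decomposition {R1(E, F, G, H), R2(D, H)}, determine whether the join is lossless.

No

Common attributes: R1 ∩ R2 = {H}.
Closure of {H}: H → F applies, adding F. So (H)⁺ = {F, H}.
The closure contains neither all of R1 = {E, F, G, H} nor all of R2 = {D, H}, so the common attributes are not a superkey of either fragment. The join is lossy.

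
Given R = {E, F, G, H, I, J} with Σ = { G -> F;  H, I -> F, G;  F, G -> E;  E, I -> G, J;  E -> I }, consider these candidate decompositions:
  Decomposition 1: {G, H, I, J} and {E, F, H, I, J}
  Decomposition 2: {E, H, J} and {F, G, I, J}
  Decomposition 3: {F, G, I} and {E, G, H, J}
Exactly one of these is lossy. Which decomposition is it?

Decomposition 1: common = {H, I, J}, closure = {E, F, G, H, I, J} → lossless.
Decomposition 2: common = {J}, closure = {J} → lossy.
Decomposition 3: common = {G}, closure = {E, F, G, I, J} → lossless.

Decomposition 2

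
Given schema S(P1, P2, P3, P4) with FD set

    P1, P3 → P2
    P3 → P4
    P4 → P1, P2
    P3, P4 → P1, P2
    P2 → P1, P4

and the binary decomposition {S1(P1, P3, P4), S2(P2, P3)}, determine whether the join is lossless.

Yes

Common attributes: S1 ∩ S2 = {P3}.
Closure of {P3}: P3 → P4 applies, adding P4; P4 → P1, P2 applies, adding P1, P2. So (P3)⁺ = {P1, P2, P3, P4}.
This closure contains every attribute of S1, so S1 ∩ S2 → S1. The join is lossless.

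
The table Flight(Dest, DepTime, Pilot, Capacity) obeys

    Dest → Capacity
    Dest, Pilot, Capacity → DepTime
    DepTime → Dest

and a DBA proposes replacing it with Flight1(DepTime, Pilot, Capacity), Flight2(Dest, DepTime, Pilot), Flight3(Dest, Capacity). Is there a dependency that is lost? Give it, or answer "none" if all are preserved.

none

Dest → Capacity lies within Flight3.
Dest, Pilot, Capacity → DepTime: restricted closure across fragments reaches DepTime.
DepTime → Dest lies within Flight2.
Every dependency is enforceable on the fragments, so the decomposition is dependency-preserving.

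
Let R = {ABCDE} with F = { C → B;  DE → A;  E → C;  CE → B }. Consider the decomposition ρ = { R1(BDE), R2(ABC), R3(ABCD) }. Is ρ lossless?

Chase test. Columns are ABCDE; row i has aⱼ where attribute j ∈ Ri, else bᵢⱼ.
Initial tableau (one row per fragment):
  row 1: b11 a2 b13 a4 a5
  row 2: a1 a2 a3 b24 b25
  row 3: a1 a2 a3 a4 b35
No row becomes fully distinguished — the join is lossy.

No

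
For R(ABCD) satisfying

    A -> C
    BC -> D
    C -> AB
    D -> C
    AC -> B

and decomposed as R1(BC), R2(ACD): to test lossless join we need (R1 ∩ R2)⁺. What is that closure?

R1 ∩ R2 = {C}.
C → AB applies, adding AB
BC → D applies, adding D
Closure: {ABCD}.

ABCD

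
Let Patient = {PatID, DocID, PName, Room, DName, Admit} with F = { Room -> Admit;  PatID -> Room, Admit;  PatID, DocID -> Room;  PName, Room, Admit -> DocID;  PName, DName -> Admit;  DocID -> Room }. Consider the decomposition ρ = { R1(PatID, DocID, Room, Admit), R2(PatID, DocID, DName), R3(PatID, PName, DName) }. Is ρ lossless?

No

Chase test. Columns are PatID, DocID, PName, Room, DName, Admit; row i has aⱼ where attribute j ∈ Ri, else bᵢⱼ.
Initial tableau (one row per fragment):
  row 1: a1 a2 b13 a4 b15 a6
  row 2: a1 a2 b23 b24 a5 b26
  row 3: a1 b32 a3 b34 a5 b36
Rows 1 and 2 agree on PatID; apply PatID→Room, Admit and equate their Room, Admit entries.
Rows 1 and 3 agree on PatID; apply PatID→Room, Admit and equate their Room, Admit entries.
No row becomes fully distinguished — the join is lossy.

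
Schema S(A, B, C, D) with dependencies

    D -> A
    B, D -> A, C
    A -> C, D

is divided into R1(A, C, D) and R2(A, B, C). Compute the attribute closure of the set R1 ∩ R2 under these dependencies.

A, C, D

R1 ∩ R2 = {A, C}.
A → C, D applies, adding D
Closure: {A, C, D}.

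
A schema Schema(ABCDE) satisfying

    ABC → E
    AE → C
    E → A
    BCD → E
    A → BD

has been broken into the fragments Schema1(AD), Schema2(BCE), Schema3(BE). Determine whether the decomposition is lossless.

Chase test. Columns are ABCDE; row i has aⱼ where attribute j ∈ Schemai, else bᵢⱼ.
Initial tableau (one row per fragment):
  row 1: a1 b12 b13 a4 b15
  row 2: b21 a2 a3 b24 a5
  row 3: b31 a2 b33 b34 a5
Rows 2 and 3 agree on E; apply E→A and equate their A entries.
Rows 2 and 3 agree on A; apply A→BD and equate their BD entries.
Rows 2 and 3 agree on AE; apply AE→C and equate their C entries.
No row becomes fully distinguished — the join is lossy.

No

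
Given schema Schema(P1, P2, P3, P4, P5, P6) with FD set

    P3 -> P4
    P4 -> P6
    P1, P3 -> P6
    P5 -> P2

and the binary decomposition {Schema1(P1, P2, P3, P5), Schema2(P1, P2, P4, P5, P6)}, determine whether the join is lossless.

No

Common attributes: Schema1 ∩ Schema2 = {P1, P2, P5}.
No dependency enlarges {P1, P2, P5}, so (P1, P2, P5)⁺ = {P1, P2, P5}.
The closure contains neither all of Schema1 = {P1, P2, P3, P5} nor all of Schema2 = {P1, P2, P4, P5, P6}, so the common attributes are not a superkey of either fragment. The join is lossy.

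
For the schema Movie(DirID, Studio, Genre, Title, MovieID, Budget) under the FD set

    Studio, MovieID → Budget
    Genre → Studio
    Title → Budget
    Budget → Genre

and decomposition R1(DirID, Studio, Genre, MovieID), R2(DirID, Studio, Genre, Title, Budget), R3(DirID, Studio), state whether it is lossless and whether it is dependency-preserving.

lossy and not dependency-preserving

Lossless test (chase): applying each FD to every pair of rows produces no changes in the tableau, so no row becomes fully distinguished — the join is lossy.
Dependency preservation: the restricted closure of {Studio, MovieID} across the fragments never reaches {Budget}, so Studio, MovieID → Budget cannot be enforced without a join — not preserved.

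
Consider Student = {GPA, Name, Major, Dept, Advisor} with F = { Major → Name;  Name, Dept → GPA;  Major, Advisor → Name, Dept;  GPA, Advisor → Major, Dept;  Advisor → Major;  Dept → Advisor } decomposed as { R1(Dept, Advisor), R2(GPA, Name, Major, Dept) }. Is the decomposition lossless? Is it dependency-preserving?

Lossless test: (Dept)⁺ = {GPA, Name, Major, Dept, Advisor}, which contains all of one fragment — lossless.
Dependency preservation: Major, Advisor → Name, Dept; GPA, Advisor → Major, Dept; Advisor → Major are not contained in any single fragment, but the restricted closure of each left-hand side across the fragments still reaches the right-hand side; the remaining FDs each lie inside some fragment. All dependencies are preserved.

lossless and dependency-preserving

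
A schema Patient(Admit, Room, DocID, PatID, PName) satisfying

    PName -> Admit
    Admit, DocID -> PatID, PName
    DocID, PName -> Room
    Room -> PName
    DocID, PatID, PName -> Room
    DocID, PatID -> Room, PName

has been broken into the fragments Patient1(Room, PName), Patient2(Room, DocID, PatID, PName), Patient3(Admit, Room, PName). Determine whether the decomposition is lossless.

Yes

Chase test. Columns are Admit, Room, DocID, PatID, PName; row i has aⱼ where attribute j ∈ Patienti, else bᵢⱼ.
Initial tableau (one row per fragment):
  row 1: b11 a2 b13 b14 a5
  row 2: b21 a2 a3 a4 a5
  row 3: a1 a2 b33 b34 a5
Rows 1 and 2 agree on PName; apply PName→Admit and equate their Admit entries.
Rows 1 and 3 agree on PName; apply PName→Admit and equate their Admit entries.
Row 2 is now all distinguished symbols — the join is lossless.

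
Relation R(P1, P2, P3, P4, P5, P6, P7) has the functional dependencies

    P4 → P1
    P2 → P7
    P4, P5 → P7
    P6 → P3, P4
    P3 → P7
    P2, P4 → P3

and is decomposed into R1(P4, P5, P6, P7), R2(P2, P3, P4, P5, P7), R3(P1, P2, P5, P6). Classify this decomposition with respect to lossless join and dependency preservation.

Lossless test (chase): Rows 1 and 2 agree on P4; apply P4→P1 and equate their P1 entries. Rows 2 and 3 agree on P2; apply P2→P7 and equate their P7 entries. Rows 1 and 3 agree on P6; apply P6→P3, P4 and equate their P3, P4 entries. Rows 2 and 3 agree on P2, P4; apply P2, P4→P3 and equate their P3 entries. Rows 1 and 3 agree on P4; apply P4→P1 and equate their P1 entries. Row 3 is now all distinguished symbols — the join is lossless.
Dependency preservation: the restricted closure of {P4} across the fragments never reaches {P1}, so P4 → P1 cannot be enforced without a join — not preserved.

lossless but not dependency-preserving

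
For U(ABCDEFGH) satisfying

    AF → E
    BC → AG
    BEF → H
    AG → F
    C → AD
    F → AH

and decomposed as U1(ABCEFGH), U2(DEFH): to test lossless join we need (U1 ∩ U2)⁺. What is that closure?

AEFH

U1 ∩ U2 = {EFH}.
F → AH applies, adding A
Closure: {AEFH}.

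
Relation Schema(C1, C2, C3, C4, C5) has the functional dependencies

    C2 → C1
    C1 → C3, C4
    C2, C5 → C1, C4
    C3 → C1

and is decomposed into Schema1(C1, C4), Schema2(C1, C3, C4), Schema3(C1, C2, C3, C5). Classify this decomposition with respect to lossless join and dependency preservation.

lossless and dependency-preserving

Lossless test (chase): Rows 1 and 2 agree on C1; apply C1→C3, C4 and equate their C3, C4 entries. Rows 1 and 3 agree on C1; apply C1→C3, C4 and equate their C3, C4 entries. Row 3 is now all distinguished symbols — the join is lossless.
Dependency preservation: C2, C5 → C1, C4 is not contained in any single fragment, but the restricted closure of its left-hand side across the fragments still reaches the right-hand side; the remaining FDs each lie inside some fragment. All dependencies are preserved.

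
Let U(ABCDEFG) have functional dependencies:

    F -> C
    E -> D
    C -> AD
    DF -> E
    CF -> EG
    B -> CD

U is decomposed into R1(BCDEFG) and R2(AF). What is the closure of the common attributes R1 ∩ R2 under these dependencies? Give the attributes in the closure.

R1 ∩ R2 = {F}.
F → C applies, adding C
C → AD applies, adding AD
DF → E applies, adding E
CF → EG applies, adding G
Closure: {ACDEFG}.

ACDEFG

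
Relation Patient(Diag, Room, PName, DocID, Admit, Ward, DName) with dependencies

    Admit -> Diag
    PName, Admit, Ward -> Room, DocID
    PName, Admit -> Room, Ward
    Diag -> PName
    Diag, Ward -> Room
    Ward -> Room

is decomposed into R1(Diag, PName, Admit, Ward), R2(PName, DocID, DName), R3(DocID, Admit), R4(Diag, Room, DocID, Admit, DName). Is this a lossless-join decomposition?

Yes

Chase test. Columns are Diag, Room, PName, DocID, Admit, Ward, DName; row i has aⱼ where attribute j ∈ Ri, else bᵢⱼ.
Initial tableau (one row per fragment):
  row 1: a1 b12 a3 b14 a5 a6 b17
  row 2: b21 b22 a3 a4 b25 b26 a7
  row 3: b31 b32 b33 a4 a5 b36 b37
  row 4: a1 a2 b43 a4 a5 b46 a7
Rows 1 and 3 agree on Admit; apply Admit→Diag and equate their Diag entries.
Rows 1 and 3 agree on Diag; apply Diag→PName and equate their PName entries.
Rows 1 and 4 agree on Diag; apply Diag→PName and equate their PName entries.
Rows 1 and 3 agree on PName, Admit; apply PName, Admit→Room, Ward and equate their Room, Ward entries.
Rows 1 and 4 agree on PName, Admit; apply PName, Admit→Room, Ward and equate their Room, Ward entries.
Rows 1 and 3 agree on PName, Admit, Ward; apply PName, Admit, Ward→Room, DocID and equate their Room, DocID entries.
Row 4 is now all distinguished symbols — the join is lossless.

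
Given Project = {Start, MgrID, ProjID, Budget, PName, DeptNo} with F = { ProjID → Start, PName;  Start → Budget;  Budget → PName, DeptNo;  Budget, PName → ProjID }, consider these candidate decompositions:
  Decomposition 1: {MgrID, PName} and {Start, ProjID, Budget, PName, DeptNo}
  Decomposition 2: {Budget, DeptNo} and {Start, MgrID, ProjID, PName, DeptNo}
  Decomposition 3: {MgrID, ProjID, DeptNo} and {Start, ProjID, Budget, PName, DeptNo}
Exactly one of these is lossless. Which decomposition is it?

Decomposition 3

Decomposition 1: common = {PName}, closure = {PName} → lossy.
Decomposition 2: common = {DeptNo}, closure = {DeptNo} → lossy.
Decomposition 3: common = {ProjID, DeptNo}, closure = {Start, ProjID, Budget, PName, DeptNo} → lossless.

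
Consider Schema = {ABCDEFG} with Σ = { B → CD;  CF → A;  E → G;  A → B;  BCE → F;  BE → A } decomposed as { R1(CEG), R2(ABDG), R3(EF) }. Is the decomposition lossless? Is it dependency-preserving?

Lossless test (chase): Rows 1 and 3 agree on E; apply E→G and equate their G entries. No row becomes fully distinguished — the join is lossy.
Dependency preservation: the restricted closure of {B} across the fragments never reaches {CD}, so B → CD cannot be enforced without a join — not preserved.

lossy and not dependency-preserving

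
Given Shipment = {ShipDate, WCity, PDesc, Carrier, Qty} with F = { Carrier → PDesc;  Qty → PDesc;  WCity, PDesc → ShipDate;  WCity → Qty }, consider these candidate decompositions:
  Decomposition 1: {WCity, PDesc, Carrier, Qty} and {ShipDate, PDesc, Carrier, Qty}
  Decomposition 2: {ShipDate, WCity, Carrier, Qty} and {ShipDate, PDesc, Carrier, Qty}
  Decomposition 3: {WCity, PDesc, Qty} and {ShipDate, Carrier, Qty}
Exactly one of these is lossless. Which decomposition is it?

Decomposition 1: common = {PDesc, Carrier, Qty}, closure = {PDesc, Carrier, Qty} → lossy.
Decomposition 2: common = {ShipDate, Carrier, Qty}, closure = {ShipDate, PDesc, Carrier, Qty} → lossless.
Decomposition 3: common = {Qty}, closure = {PDesc, Qty} → lossy.

Decomposition 2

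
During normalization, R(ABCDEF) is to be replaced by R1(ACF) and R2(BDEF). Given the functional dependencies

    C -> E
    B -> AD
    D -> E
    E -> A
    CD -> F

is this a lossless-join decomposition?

Common attributes: R1 ∩ R2 = {F}.
No dependency enlarges {F}, so (F)⁺ = {F}.
The closure contains neither all of R1 = {ACF} nor all of R2 = {BDEF}, so the common attributes are not a superkey of either fragment. The join is lossy.

No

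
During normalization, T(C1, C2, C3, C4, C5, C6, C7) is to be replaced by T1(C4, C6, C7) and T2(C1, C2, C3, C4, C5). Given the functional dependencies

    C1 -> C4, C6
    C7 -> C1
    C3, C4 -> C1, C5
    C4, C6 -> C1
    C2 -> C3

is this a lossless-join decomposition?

No

Common attributes: T1 ∩ T2 = {C4}.
No dependency enlarges {C4}, so (C4)⁺ = {C4}.
The closure contains neither all of T1 = {C4, C6, C7} nor all of T2 = {C1, C2, C3, C4, C5}, so the common attributes are not a superkey of either fragment. The join is lossy.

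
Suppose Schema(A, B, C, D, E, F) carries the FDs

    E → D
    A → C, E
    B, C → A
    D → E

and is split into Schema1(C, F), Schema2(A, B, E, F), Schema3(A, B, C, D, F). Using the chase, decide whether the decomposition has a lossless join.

Chase test. Columns are A, B, C, D, E, F; row i has aⱼ where attribute j ∈ Schemai, else bᵢⱼ.
Initial tableau (one row per fragment):
  row 1: b11 b12 a3 b14 b15 a6
  row 2: a1 a2 b23 b24 a5 a6
  row 3: a1 a2 a3 a4 b35 a6
Rows 2 and 3 agree on A; apply A→C, E and equate their C, E entries.
Rows 2 and 3 agree on E; apply E→D and equate their D entries.
Row 2 is now all distinguished symbols — the join is lossless.

Yes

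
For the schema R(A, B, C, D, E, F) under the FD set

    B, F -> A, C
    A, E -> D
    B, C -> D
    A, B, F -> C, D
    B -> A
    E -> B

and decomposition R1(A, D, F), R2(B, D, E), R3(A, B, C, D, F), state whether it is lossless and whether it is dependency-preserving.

lossy but dependency-preserving

Lossless test (chase): Rows 2 and 3 agree on B; apply B→A and equate their A entries. No row becomes fully distinguished — the join is lossy.
Dependency preservation: A, E → D is not contained in any single fragment, but the restricted closure of its left-hand side across the fragments still reaches the right-hand side; the remaining FDs each lie inside some fragment. All dependencies are preserved.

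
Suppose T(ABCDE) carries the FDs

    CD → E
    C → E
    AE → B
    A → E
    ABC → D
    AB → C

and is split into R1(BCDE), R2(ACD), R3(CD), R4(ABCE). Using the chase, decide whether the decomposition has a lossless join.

Yes

Chase test. Columns are ABCDE; row i has aⱼ where attribute j ∈ Ri, else bᵢⱼ.
Initial tableau (one row per fragment):
  row 1: b11 a2 a3 a4 a5
  row 2: a1 b22 a3 a4 b25
  row 3: b31 b32 a3 a4 b35
  row 4: a1 a2 a3 b44 a5
Rows 1 and 2 agree on CD; apply CD→E and equate their E entries.
Rows 1 and 3 agree on CD; apply CD→E and equate their E entries.
Rows 2 and 4 agree on AE; apply AE→B and equate their B entries.
Rows 2 and 4 agree on ABC; apply ABC→D and equate their D entries.
Row 2 is now all distinguished symbols — the join is lossless.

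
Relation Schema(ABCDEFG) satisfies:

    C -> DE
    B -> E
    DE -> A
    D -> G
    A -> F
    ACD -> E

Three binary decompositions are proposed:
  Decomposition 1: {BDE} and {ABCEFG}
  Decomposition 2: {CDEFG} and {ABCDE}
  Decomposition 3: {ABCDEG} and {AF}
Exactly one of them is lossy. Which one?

Decomposition 1

Decomposition 1: common = {BE}, closure = {BE} → lossy.
Decomposition 2: common = {CDE}, closure = {ACDEFG} → lossless.
Decomposition 3: common = {A}, closure = {AF} → lossless.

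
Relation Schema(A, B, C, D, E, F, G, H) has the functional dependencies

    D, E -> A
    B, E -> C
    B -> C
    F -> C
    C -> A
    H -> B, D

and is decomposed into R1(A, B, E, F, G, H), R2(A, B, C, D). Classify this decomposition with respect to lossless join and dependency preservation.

Lossless test: (A, B)⁺ = {A, B, C}, which is a superkey of neither fragment — lossy.
Dependency preservation: the restricted closure of {D, E} across the fragments never reaches {A}, so D, E → A cannot be enforced without a join — not preserved.

lossy and not dependency-preserving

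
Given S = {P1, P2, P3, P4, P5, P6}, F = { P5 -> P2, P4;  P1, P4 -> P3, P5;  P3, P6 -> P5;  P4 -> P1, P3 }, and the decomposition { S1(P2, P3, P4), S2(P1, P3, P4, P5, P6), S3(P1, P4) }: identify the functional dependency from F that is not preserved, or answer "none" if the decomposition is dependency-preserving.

none

P5 → P2, P4: restricted closure across fragments reaches P2, P4.
P1, P4 → P3, P5 lies within S2.
P3, P6 → P5 lies within S2.
P4 → P1, P3 lies within S2.
Every dependency is enforceable on the fragments, so the decomposition is dependency-preserving.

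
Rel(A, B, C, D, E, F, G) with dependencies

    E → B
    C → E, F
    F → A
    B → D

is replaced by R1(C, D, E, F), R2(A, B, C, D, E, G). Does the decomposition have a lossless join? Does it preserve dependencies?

Lossless test: (C, D, E)⁺ = {A, B, C, D, E, F}, which contains all of one fragment — lossless.
Dependency preservation: the restricted closure of {F} across the fragments never reaches {A}, so F → A cannot be enforced without a join — not preserved.

lossless but not dependency-preserving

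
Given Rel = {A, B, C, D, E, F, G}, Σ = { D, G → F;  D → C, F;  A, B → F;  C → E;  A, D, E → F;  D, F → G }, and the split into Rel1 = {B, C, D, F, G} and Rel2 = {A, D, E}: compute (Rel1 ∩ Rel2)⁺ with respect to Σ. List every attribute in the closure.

C, D, E, F, G

Rel1 ∩ Rel2 = {D}.
D → C, F applies, adding C, F
C → E applies, adding E
D, F → G applies, adding G
Closure: {C, D, E, F, G}.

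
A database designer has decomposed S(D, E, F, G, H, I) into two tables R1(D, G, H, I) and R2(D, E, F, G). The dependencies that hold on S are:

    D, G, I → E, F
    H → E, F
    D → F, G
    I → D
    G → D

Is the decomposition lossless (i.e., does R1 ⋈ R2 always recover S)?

No

Common attributes: R1 ∩ R2 = {D, G}.
Closure of {D, G}: D → F, G applies, adding F. So (D, G)⁺ = {D, F, G}.
The closure contains neither all of R1 = {D, G, H, I} nor all of R2 = {D, E, F, G}, so the common attributes are not a superkey of either fragment. The join is lossy.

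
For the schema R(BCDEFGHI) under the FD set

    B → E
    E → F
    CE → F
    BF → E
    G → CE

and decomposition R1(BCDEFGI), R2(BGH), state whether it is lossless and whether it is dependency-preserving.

lossy but dependency-preserving

Lossless test: (BG)⁺ = {BCEFG}, which is a superkey of neither fragment — lossy.
Dependency preservation: every FD's attributes lie within a single fragment, so each can be enforced locally — preserved.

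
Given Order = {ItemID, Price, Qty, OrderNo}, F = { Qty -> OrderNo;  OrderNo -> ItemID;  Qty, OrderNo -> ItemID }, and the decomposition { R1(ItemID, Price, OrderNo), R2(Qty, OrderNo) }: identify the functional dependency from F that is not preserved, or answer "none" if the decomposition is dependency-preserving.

Qty → OrderNo lies within R2.
OrderNo → ItemID lies within R1.
Qty, OrderNo → ItemID: restricted closure across fragments reaches ItemID.
Every dependency is enforceable on the fragments, so the decomposition is dependency-preserving.

none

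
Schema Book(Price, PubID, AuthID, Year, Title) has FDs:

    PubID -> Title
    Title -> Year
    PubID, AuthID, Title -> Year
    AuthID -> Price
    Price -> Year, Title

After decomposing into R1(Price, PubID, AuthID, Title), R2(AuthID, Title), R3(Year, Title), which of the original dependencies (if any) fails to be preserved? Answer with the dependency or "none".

PubID → Title lies within R1.
Title → Year lies within R3.
PubID, AuthID, Title → Year: restricted closure across fragments reaches Year.
AuthID → Price lies within R1.
Price → Year, Title: restricted closure across fragments reaches Year, Title.
Every dependency is enforceable on the fragments, so the decomposition is dependency-preserving.

none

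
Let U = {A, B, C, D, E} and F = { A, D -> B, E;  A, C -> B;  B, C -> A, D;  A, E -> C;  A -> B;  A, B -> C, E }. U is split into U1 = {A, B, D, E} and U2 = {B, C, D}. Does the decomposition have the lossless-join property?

Common attributes: U1 ∩ U2 = {B, D}.
No dependency enlarges {B, D}, so (B, D)⁺ = {B, D}.
The closure contains neither all of U1 = {A, B, D, E} nor all of U2 = {B, C, D}, so the common attributes are not a superkey of either fragment. The join is lossy.

No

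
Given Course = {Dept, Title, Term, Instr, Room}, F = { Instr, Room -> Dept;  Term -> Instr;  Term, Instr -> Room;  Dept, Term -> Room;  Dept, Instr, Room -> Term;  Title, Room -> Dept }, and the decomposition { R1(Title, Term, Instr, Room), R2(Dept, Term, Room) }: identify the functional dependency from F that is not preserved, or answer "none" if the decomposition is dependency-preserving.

Check Title, Room → Dept: no single fragment contains all of {Dept, Title, Room}, and the restricted closure of {Title, Room} across the fragments never reaches {Dept}.
Instr, Room → Dept is preserved.
Term → Instr is preserved.
Term, Instr → Room is preserved.
Dept, Term → Room is preserved.
Dept, Instr, Room → Term is preserved.

Title, Room -> Dept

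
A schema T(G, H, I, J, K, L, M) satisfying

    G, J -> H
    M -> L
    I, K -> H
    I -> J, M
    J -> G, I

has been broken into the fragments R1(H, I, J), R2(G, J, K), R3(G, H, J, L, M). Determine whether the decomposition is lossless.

Chase test. Columns are G, H, I, J, K, L, M; row i has aⱼ where attribute j ∈ Ri, else bᵢⱼ.
Initial tableau (one row per fragment):
  row 1: b11 a2 a3 a4 b15 b16 b17
  row 2: a1 b22 b23 a4 a5 b26 b27
  row 3: a1 a2 b33 a4 b35 a6 a7
Rows 2 and 3 agree on G, J; apply G, J→H and equate their H entries.
Rows 1 and 2 agree on J; apply J→G, I and equate their G, I entries.
Rows 1 and 3 agree on J; apply J→G, I and equate their G, I entries.
Rows 1 and 2 agree on I; apply I→J, M and equate their J, M entries.
Rows 1 and 3 agree on I; apply I→J, M and equate their J, M entries.
Rows 1 and 2 agree on M; apply M→L and equate their L entries.
Rows 1 and 3 agree on M; apply M→L and equate their L entries.
Row 2 is now all distinguished symbols — the join is lossless.

Yes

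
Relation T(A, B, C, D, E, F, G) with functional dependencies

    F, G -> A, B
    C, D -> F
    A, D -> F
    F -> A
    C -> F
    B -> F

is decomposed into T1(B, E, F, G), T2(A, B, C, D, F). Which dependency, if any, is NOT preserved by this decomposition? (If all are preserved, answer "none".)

none

F, G → A, B: restricted closure across fragments reaches A, B.
C, D → F lies within T2.
A, D → F lies within T2.
F → A lies within T2.
C → F lies within T2.
B → F lies within T1.
Every dependency is enforceable on the fragments, so the decomposition is dependency-preserving.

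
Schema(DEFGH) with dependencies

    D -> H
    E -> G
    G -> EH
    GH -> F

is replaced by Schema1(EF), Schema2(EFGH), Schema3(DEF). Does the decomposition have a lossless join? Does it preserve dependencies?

Lossless test (chase): Rows 1 and 2 agree on E; apply E→G and equate their G entries. Rows 1 and 3 agree on E; apply E→G and equate their G entries. Rows 1 and 2 agree on G; apply G→EH and equate their EH entries. Rows 1 and 3 agree on G; apply G→EH and equate their EH entries. Row 3 is now all distinguished symbols — the join is lossless.
Dependency preservation: the restricted closure of {D} across the fragments never reaches {H}, so D → H cannot be enforced without a join — not preserved.

lossless but not dependency-preserving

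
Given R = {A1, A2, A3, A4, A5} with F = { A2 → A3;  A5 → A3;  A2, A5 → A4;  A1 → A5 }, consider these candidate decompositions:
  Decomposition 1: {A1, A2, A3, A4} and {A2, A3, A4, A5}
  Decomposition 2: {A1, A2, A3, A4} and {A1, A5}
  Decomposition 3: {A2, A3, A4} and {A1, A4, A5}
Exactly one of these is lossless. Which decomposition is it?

Decomposition 2

Decomposition 1: common = {A2, A3, A4}, closure = {A2, A3, A4} → lossy.
Decomposition 2: common = {A1}, closure = {A1, A3, A5} → lossless.
Decomposition 3: common = {A4}, closure = {A4} → lossy.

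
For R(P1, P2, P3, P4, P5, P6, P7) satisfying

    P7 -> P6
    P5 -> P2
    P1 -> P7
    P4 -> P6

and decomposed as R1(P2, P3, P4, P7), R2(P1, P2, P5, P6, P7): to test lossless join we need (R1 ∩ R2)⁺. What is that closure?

P2, P6, P7

R1 ∩ R2 = {P2, P7}.
P7 → P6 applies, adding P6
Closure: {P2, P6, P7}.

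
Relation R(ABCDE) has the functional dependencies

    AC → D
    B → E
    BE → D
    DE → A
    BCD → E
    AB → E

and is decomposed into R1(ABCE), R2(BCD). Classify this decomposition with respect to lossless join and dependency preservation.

lossless but not dependency-preserving

Lossless test: (BC)⁺ = {ABCDE}, which contains all of one fragment — lossless.
Dependency preservation: the restricted closure of {AC} across the fragments never reaches {D}, so AC → D cannot be enforced without a join — not preserved.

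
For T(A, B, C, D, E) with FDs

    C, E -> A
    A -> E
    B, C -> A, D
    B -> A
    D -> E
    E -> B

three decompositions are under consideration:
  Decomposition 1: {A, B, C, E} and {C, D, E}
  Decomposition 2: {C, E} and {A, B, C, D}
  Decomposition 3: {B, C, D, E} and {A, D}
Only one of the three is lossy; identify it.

Decomposition 2

Decomposition 1: common = {C, E}, closure = {A, B, C, D, E} → lossless.
Decomposition 2: common = {C}, closure = {C} → lossy.
Decomposition 3: common = {D}, closure = {A, B, D, E} → lossless.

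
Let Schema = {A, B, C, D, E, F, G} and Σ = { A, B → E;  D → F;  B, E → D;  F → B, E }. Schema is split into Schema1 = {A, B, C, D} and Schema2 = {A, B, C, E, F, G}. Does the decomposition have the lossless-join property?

Common attributes: Schema1 ∩ Schema2 = {A, B, C}.
Closure of {A, B, C}: A, B → E applies, adding E; B, E → D applies, adding D; D → F applies, adding F. So (A, B, C)⁺ = {A, B, C, D, E, F}.
This closure contains every attribute of Schema1, so Schema1 ∩ Schema2 → Schema1. The join is lossless.

Yes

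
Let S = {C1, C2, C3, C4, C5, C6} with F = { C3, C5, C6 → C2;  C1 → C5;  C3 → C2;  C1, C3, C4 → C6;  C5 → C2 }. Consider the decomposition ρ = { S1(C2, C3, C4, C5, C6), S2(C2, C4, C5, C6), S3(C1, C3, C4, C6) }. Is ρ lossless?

No

Chase test. Columns are C1, C2, C3, C4, C5, C6; row i has aⱼ where attribute j ∈ Si, else bᵢⱼ.
Initial tableau (one row per fragment):
  row 1: b11 a2 a3 a4 a5 a6
  row 2: b21 a2 b23 a4 a5 a6
  row 3: a1 b32 a3 a4 b35 a6
Rows 1 and 3 agree on C3; apply C3→C2 and equate their C2 entries.
No row becomes fully distinguished — the join is lossy.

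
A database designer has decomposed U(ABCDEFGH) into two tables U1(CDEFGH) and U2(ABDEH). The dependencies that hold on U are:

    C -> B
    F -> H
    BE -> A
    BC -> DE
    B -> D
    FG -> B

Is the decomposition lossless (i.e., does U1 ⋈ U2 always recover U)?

Common attributes: U1 ∩ U2 = {DEH}.
No dependency enlarges {DEH}, so (DEH)⁺ = {DEH}.
The closure contains neither all of U1 = {CDEFGH} nor all of U2 = {ABDEH}, so the common attributes are not a superkey of either fragment. The join is lossy.

No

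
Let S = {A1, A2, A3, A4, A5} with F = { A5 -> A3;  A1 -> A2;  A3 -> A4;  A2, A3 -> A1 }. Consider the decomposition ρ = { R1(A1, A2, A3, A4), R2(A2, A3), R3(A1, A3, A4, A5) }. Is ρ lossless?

Yes

Chase test. Columns are A1, A2, A3, A4, A5; row i has aⱼ where attribute j ∈ Ri, else bᵢⱼ.
Initial tableau (one row per fragment):
  row 1: a1 a2 a3 a4 b15
  row 2: b21 a2 a3 b24 b25
  row 3: a1 b32 a3 a4 a5
Rows 1 and 3 agree on A1; apply A1→A2 and equate their A2 entries.
Rows 1 and 2 agree on A3; apply A3→A4 and equate their A4 entries.
Rows 1 and 2 agree on A2, A3; apply A2, A3→A1 and equate their A1 entries.
Row 3 is now all distinguished symbols — the join is lossless.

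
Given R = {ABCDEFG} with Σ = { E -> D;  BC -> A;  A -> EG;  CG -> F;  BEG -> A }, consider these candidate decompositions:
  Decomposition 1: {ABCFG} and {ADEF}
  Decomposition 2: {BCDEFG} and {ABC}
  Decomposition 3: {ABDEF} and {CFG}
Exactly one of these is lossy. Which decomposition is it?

Decomposition 3

Decomposition 1: common = {AF}, closure = {ADEFG} → lossless.
Decomposition 2: common = {BC}, closure = {ABCDEFG} → lossless.
Decomposition 3: common = {F}, closure = {F} → lossy.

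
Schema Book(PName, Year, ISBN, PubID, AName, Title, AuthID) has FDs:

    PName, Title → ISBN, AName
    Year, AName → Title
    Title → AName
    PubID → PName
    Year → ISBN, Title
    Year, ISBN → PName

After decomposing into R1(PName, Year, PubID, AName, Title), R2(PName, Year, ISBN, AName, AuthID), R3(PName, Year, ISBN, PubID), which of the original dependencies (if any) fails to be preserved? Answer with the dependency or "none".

Check PName, Title → ISBN, AName: no single fragment contains all of {PName, ISBN, AName, Title}, and the restricted closure of {PName, Title} across the fragments never reaches {ISBN, AName}.
Year, AName → Title is preserved.
Title → AName is preserved.
PubID → PName is preserved.
Year → ISBN, Title is preserved.
Year, ISBN → PName is preserved.

PName, Title → ISBN, AName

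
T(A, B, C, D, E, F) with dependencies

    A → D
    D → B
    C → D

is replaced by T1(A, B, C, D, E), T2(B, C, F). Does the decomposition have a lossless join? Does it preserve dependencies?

Lossless test: (B, C)⁺ = {B, C, D}, which is a superkey of neither fragment — lossy.
Dependency preservation: every FD's attributes lie within a single fragment, so each can be enforced locally — preserved.

lossy but dependency-preserving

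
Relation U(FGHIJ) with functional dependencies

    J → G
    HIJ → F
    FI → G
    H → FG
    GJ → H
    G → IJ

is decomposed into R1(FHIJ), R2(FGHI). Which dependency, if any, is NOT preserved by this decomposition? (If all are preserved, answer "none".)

none

J → G: restricted closure across fragments reaches G.
HIJ → F lies within R1.
FI → G lies within R2.
H → FG lies within R2.
GJ → H: restricted closure across fragments reaches H.
G → IJ: restricted closure across fragments reaches IJ.
Every dependency is enforceable on the fragments, so the decomposition is dependency-preserving.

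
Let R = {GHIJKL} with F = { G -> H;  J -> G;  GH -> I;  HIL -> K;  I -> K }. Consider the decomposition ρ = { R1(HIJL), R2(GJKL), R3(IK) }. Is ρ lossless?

Chase test. Columns are GHIJKL; row i has aⱼ where attribute j ∈ Ri, else bᵢⱼ.
Initial tableau (one row per fragment):
  row 1: b11 a2 a3 a4 b15 a6
  row 2: a1 b22 b23 a4 a5 a6
  row 3: b31 b32 a3 b34 a5 b36
Rows 1 and 2 agree on J; apply J→G and equate their G entries.
Rows 1 and 3 agree on I; apply I→K and equate their K entries.
Rows 1 and 2 agree on G; apply G→H and equate their H entries.
Rows 1 and 2 agree on GH; apply GH→I and equate their I entries.
Row 1 is now all distinguished symbols — the join is lossless.

Yes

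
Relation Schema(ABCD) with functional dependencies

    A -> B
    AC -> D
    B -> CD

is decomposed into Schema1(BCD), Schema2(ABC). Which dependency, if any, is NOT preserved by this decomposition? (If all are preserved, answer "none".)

A → B lies within Schema2.
AC → D: restricted closure across fragments reaches D.
B → CD lies within Schema1.
Every dependency is enforceable on the fragments, so the decomposition is dependency-preserving.

none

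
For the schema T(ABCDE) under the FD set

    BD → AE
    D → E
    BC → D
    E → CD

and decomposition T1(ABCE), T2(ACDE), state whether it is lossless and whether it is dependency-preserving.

lossless and dependency-preserving

Lossless test: (ACE)⁺ = {ACDE}, which contains all of one fragment — lossless.
Dependency preservation: BD → AE; BC → D are not contained in any single fragment, but the restricted closure of each left-hand side across the fragments still reaches the right-hand side; the remaining FDs each lie inside some fragment. All dependencies are preserved.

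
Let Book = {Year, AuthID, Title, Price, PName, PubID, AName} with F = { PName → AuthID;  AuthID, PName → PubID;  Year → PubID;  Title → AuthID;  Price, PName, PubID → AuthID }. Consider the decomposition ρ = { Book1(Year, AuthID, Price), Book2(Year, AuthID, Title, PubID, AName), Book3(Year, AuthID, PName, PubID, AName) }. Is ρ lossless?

Chase test. Columns are Year, AuthID, Title, Price, PName, PubID, AName; row i has aⱼ where attribute j ∈ Booki, else bᵢⱼ.
Initial tableau (one row per fragment):
  row 1: a1 a2 b13 a4 b15 b16 b17
  row 2: a1 a2 a3 b24 b25 a6 a7
  row 3: a1 a2 b33 b34 a5 a6 a7
Rows 1 and 2 agree on Year; apply Year→PubID and equate their PubID entries.
No row becomes fully distinguished — the join is lossy.

No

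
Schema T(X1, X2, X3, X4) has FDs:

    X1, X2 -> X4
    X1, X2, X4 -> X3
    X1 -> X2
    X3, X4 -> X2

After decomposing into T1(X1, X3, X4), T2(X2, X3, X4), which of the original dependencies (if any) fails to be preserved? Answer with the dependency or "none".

X1, X2 → X4: restricted closure across fragments reaches X4.
X1, X2, X4 → X3: restricted closure across fragments reaches X3.
X1 → X2: restricted closure across fragments reaches X2.
X3, X4 → X2 lies within T2.
Every dependency is enforceable on the fragments, so the decomposition is dependency-preserving.

none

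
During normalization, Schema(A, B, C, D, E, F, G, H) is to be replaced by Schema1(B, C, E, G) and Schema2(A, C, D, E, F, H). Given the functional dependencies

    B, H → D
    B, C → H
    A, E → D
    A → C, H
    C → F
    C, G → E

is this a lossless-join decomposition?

No

Common attributes: Schema1 ∩ Schema2 = {C, E}.
Closure of {C, E}: C → F applies, adding F. So (C, E)⁺ = {C, E, F}.
The closure contains neither all of Schema1 = {B, C, E, G} nor all of Schema2 = {A, C, D, E, F, H}, so the common attributes are not a superkey of either fragment. The join is lossy.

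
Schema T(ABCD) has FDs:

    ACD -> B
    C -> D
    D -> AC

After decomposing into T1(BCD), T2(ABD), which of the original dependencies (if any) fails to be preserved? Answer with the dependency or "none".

ACD → B: restricted closure across fragments reaches B.
C → D lies within T1.
D → AC: restricted closure across fragments reaches AC.
Every dependency is enforceable on the fragments, so the decomposition is dependency-preserving.

none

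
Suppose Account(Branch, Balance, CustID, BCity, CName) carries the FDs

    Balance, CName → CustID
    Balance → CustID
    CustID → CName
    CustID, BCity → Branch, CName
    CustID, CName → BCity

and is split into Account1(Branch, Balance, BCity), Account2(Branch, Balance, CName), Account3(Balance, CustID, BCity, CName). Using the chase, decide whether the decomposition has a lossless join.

Yes

Chase test. Columns are Branch, Balance, CustID, BCity, CName; row i has aⱼ where attribute j ∈ Accounti, else bᵢⱼ.
Initial tableau (one row per fragment):
  row 1: a1 a2 b13 a4 b15
  row 2: a1 a2 b23 b24 a5
  row 3: b31 a2 a3 a4 a5
Rows 2 and 3 agree on Balance, CName; apply Balance, CName→CustID and equate their CustID entries.
Rows 1 and 2 agree on Balance; apply Balance→CustID and equate their CustID entries.
Rows 1 and 2 agree on CustID; apply CustID→CName and equate their CName entries.
Rows 1 and 3 agree on CustID, BCity; apply CustID, BCity→Branch, CName and equate their Branch, CName entries.
Rows 1 and 2 agree on CustID, CName; apply CustID, CName→BCity and equate their BCity entries.
Row 1 is now all distinguished symbols — the join is lossless.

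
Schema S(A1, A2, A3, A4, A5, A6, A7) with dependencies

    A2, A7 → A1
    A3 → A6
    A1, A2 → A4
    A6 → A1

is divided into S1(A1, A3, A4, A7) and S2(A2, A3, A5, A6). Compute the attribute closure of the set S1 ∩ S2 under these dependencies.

S1 ∩ S2 = {A3}.
A3 → A6 applies, adding A6
A6 → A1 applies, adding A1
Closure: {A1, A3, A6}.

A1, A3, A6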